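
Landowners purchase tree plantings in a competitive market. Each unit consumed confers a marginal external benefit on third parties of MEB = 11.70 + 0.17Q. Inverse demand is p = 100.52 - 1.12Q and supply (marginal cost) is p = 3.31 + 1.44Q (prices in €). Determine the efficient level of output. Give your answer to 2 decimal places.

Social marginal benefit = demand + MEB = 112.22 - 0.95Q.
Set SMB = MC: 112.22 - 0.95Q = 3.31 + 1.44Q → Q* = 45.5690.

Q* = 45.57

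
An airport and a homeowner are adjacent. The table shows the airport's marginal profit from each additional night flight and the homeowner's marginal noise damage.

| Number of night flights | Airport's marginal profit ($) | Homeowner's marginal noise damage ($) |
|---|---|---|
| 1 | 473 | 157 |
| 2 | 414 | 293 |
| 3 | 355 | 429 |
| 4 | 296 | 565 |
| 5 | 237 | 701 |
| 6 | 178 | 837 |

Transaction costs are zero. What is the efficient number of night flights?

Bargaining reaches the level where marginal profit last exceeds marginal noise damage.
That holds through level 2 (414 ≥ 293) but not at 3 (355 < 429).

2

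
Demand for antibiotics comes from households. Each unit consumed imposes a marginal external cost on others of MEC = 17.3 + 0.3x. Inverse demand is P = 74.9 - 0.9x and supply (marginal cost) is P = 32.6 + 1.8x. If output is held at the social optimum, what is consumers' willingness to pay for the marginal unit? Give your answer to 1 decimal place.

Social marginal benefit = demand − MEC = 57.6 - 1.2x.
Set SMB = MC: 57.6 - 1.2x = 32.6 + 1.8x → x* = 8.3333.
Consumer price on the demand curve at x*: 74.9 − 0.9×8.3333 = 67.4000.

P = 67.4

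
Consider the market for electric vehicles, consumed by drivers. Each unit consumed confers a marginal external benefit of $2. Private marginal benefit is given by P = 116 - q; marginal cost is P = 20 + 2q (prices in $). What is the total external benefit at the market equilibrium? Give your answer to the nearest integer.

Market equilibrium (private): 20 + 2q = 116 - q → q_m = 32.0000.
Total external benefit = MEB × q_m = 2 × 32.0000 = 64.0000.

$64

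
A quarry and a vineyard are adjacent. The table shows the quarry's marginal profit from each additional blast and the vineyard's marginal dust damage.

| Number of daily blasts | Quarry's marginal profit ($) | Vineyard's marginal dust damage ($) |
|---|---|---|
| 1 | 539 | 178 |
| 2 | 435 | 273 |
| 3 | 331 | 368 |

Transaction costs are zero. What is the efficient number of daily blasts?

2

Bargaining reaches the level where marginal profit last exceeds marginal dust damage.
That holds through level 2 (435 ≥ 273) but not at 3 (331 < 368).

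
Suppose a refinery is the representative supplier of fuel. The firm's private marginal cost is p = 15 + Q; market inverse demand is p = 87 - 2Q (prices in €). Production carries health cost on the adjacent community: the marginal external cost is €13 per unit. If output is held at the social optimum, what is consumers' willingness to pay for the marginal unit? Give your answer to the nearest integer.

Social marginal cost = private MC + MEC = 28 + Q.
Set SMC = demand: 28 + Q = 87 - 2Q → Q* = 19.6667.
Consumer price on the demand curve at Q*: 87 − 2×19.6667 = 47.6666.

P = €48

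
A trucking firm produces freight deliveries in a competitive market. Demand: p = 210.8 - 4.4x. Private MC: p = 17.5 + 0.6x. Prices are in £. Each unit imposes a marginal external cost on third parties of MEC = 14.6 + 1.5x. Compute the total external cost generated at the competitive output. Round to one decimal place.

Market equilibrium (private): 17.5 + 0.6x = 210.8 - 4.4x → x_m = 38.6600.
Total external cost = ∫₀^{x_m} (14.6 + 1.5x) dx = 14.6×38.6600 + ½×1.5×38.6600² = 1685.3827.

£1685.4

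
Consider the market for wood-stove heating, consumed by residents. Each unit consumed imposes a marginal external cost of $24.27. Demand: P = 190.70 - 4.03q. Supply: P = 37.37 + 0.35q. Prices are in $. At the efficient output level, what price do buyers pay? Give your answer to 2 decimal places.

Social marginal benefit = demand − MEC = 166.43 - 4.03q.
Set SMB = MC: 166.43 - 4.03q = 37.37 + 0.35q → q* = 29.4658.
Consumer price on the demand curve at q*: 190.70 − 4.03×29.4658 = 71.9528.

P = $71.95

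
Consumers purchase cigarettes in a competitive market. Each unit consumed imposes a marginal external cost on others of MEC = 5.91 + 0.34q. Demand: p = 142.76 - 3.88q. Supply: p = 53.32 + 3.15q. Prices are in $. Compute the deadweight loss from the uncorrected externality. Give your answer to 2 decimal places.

Market equilibrium (private): 53.32 + 3.15q = 142.76 - 3.88q → q_m = 12.7226.
Social marginal benefit = demand − MEC = 136.85 - 4.22q.
Set SMB = MC: 136.85 - 4.22q = 53.32 + 3.15q → q* = 11.3338.
Between q* and q_m the wedge MC − SMB runs linearly from 0 to MEC(q_m), so the loss is a triangle.
DWL = ½ × 1.3888 × 10.2357 = 7.1077.

DWL = $7.11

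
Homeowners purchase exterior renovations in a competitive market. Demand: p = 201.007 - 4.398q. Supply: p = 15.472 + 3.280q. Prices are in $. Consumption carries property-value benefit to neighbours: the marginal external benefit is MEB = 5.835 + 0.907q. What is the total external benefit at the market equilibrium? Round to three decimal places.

Market equilibrium (private): 15.472 + 3.280q = 201.007 - 4.398q → q_m = 24.1645.
Total external benefit = ∫₀^{q_m} (5.835 + 0.907q) dq = 5.835×24.1645 + ½×0.907×24.1645² = 405.8090.

$405.809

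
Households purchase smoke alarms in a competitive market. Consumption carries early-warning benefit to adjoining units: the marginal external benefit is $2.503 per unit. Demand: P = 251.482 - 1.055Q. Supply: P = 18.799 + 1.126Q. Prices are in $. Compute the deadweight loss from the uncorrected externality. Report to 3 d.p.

Market equilibrium (private): 18.799 + 1.126Q = 251.482 - 1.055Q → Q_m = 106.6864.
Social marginal benefit = demand + MEB = 253.985 - 1.055Q.
Set SMB = MC: 253.985 - 1.055Q = 18.799 + 1.126Q → Q* = 107.8340.
The welfare-loss triangle has base |Q_m − Q*| and height MEB(Q_m) (the vertical gap between SMB and MC is zero at Q* and MEB at Q_m).
DWL = ½ × 1.1476 × 2.5030 = 1.4362.

DWL = $1.436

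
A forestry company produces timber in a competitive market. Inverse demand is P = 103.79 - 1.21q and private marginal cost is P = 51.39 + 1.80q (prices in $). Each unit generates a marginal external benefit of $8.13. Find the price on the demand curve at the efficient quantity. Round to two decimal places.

P = $79.46

Social marginal cost = private MC − MEB = 43.26 + 1.80q.
Set SMC = demand: 43.26 + 1.80q = 103.79 - 1.21q → q* = 20.1096.
Consumer price on the demand curve at q*: 103.79 − 1.21×20.1096 = 79.4574.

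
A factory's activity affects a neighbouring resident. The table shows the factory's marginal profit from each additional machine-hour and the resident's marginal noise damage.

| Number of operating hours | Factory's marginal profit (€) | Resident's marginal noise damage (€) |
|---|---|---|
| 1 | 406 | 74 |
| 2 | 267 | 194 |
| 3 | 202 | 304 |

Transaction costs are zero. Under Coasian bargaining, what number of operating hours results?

Bargaining reaches the level where marginal profit last exceeds marginal noise damage.
That holds through level 2 (267 ≥ 194) but not at 3 (202 < 304).

2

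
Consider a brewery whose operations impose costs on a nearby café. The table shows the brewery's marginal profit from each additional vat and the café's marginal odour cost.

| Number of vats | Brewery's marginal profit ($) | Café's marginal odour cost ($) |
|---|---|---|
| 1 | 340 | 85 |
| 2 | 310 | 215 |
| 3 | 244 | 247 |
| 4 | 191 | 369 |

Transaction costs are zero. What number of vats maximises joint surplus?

Bargaining reaches the level where marginal profit last exceeds marginal odour cost.
That holds through level 2 (310 ≥ 215) but not at 3 (244 < 247).

2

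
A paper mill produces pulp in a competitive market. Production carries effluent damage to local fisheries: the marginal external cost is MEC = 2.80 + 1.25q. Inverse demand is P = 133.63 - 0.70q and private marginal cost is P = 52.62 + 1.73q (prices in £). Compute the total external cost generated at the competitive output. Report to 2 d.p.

Market equilibrium (private): 52.62 + 1.73q = 133.63 - 0.70q → q_m = 33.3374.
Total external cost = ∫₀^{q_m} (2.80 + 1.25q) dq = 2.80×33.3374 + ½×1.25×33.3374² = 787.9586.

£787.96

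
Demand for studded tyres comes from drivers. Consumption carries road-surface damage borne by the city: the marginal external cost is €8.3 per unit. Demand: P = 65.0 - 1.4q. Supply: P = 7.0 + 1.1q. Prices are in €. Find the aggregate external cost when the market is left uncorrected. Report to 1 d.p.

€192.6

Market equilibrium (private): 7.0 + 1.1q = 65.0 - 1.4q → q_m = 23.2000.
Total external cost = MEC × q_m = 8.3 × 23.2000 = 192.5600.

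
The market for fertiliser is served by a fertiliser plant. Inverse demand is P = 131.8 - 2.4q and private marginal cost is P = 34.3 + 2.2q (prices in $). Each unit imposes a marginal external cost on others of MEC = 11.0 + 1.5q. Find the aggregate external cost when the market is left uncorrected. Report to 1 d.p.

Market equilibrium (private): 34.3 + 2.2q = 131.8 - 2.4q → q_m = 21.1957.
Total external cost = ∫₀^{q_m} (11.0 + 1.5q) dq = 11.0×21.1957 + ½×1.5×21.1957² = 570.0960.

$570.1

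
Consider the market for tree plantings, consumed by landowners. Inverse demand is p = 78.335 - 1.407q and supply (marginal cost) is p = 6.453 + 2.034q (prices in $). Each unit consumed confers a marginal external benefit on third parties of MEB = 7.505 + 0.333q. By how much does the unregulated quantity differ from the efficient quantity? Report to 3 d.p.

Market equilibrium (private): 6.453 + 2.034q = 78.335 - 1.407q → q_m = 20.8899.
Social marginal benefit = demand + MEB = 85.840 - 1.074q.
Set SMB = MC: 85.840 - 1.074q = 6.453 + 2.034q → q* = 25.5428.
Gap = |20.8899 − 25.5428| = 4.6529.

4.653 units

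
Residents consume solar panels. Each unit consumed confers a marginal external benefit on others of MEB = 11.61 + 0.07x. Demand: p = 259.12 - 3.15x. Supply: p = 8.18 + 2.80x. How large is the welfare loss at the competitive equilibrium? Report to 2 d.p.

DWL = 18.03

Market equilibrium (private): 8.18 + 2.80x = 259.12 - 3.15x → x_m = 42.1748.
Social marginal benefit = demand + MEB = 270.73 - 3.08x.
Set SMB = MC: 270.73 - 3.08x = 8.18 + 2.80x → x* = 44.6514.
The welfare-loss triangle has base |x_m − x*| and height MEB(x_m) (the vertical gap between SMB and MC is zero at x* and MEB at x_m).
DWL = ½ × 2.4766 × 14.5622 = 18.0324.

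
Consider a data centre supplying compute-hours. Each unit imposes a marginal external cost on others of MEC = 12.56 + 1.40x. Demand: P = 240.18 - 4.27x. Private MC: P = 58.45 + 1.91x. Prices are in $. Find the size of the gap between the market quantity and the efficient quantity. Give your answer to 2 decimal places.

7.09 units

Market equilibrium (private): 58.45 + 1.91x = 240.18 - 4.27x → x_m = 29.4061.
Social marginal cost = private MC + MEC = 71.01 + 3.31x.
Set SMC = demand: 71.01 + 3.31x = 240.18 - 4.27x → x* = 22.3179.
Gap = |29.4061 − 22.3179| = 7.0882.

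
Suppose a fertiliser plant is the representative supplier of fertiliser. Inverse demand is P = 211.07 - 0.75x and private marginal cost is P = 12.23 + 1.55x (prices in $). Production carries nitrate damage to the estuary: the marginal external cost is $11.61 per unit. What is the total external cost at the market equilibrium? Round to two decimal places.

$1003.71

Market equilibrium (private): 12.23 + 1.55x = 211.07 - 0.75x → x_m = 86.4522.
Total external cost = MEC × x_m = 11.61 × 86.4522 = 1003.7100.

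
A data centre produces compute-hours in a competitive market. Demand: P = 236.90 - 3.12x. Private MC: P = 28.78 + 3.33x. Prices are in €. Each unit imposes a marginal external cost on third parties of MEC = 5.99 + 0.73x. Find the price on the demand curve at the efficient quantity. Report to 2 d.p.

Social marginal cost = private MC + MEC = 34.77 + 4.06x.
Set SMC = demand: 34.77 + 4.06x = 236.90 - 3.12x → x* = 28.1518.
Consumer price on the demand curve at x*: 236.90 − 3.12×28.1518 = 149.0664.

P = €149.07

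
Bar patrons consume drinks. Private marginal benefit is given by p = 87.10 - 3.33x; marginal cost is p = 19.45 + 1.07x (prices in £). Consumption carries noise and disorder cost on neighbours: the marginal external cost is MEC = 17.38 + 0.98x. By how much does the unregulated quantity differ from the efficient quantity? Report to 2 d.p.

6.03 units

Market equilibrium (private): 19.45 + 1.07x = 87.10 - 3.33x → x_m = 15.3750.
Social marginal benefit = demand − MEC = 69.72 - 4.31x.
Set SMB = MC: 69.72 - 4.31x = 19.45 + 1.07x → x* = 9.3439.
Gap = |15.3750 − 9.3439| = 6.0311.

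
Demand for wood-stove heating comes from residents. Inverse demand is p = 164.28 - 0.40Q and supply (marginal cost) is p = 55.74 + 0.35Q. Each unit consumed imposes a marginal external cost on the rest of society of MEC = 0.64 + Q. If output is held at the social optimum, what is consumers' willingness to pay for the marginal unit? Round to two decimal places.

P = 139.62

Social marginal benefit = demand − MEC = 163.64 - 1.40Q.
Set SMB = MC: 163.64 - 1.40Q = 55.74 + 0.35Q → Q* = 61.6571.
Consumer price on the demand curve at Q*: 164.28 − 0.40×61.6571 = 139.6172.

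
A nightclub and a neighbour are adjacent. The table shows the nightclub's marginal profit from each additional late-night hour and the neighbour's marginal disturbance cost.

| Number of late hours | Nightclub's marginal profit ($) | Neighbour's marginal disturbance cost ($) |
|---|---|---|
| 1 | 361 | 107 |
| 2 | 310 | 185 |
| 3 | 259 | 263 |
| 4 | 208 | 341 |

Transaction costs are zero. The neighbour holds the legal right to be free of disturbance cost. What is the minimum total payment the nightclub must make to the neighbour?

Efficient level: marginal profit ≥ marginal disturbance cost through level 2, so k* = 2.
With the neighbour holding the right, the nightclub must at least compensate total damage at k*: 107 + 185 = 292.

$292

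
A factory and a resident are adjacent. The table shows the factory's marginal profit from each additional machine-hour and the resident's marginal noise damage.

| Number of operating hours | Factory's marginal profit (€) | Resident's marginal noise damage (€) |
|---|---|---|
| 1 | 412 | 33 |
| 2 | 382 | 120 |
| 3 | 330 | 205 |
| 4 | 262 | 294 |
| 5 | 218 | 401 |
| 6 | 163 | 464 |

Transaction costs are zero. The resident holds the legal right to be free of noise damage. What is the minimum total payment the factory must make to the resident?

Efficient level: marginal profit ≥ marginal noise damage through level 3, so k* = 3.
With the resident holding the right, the factory must at least compensate total damage at k*: 33 + 120 + 205 = 358.

€358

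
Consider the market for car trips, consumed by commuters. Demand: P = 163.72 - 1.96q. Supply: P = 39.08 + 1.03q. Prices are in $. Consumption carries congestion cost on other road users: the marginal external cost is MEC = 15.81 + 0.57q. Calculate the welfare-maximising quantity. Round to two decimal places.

Social marginal benefit = demand − MEC = 147.91 - 2.53q.
Set SMB = MC: 147.91 - 2.53q = 39.08 + 1.03q → q* = 30.5702.

q* = 30.57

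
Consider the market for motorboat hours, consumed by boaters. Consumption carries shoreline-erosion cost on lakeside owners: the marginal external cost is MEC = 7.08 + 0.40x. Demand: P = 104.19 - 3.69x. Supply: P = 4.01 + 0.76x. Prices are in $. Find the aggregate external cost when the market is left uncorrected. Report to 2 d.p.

Market equilibrium (private): 4.01 + 0.76x = 104.19 - 3.69x → x_m = 22.5124.
Total external cost = ∫₀^{x_m} (7.08 + 0.40x) dx = 7.08×22.5124 + ½×0.40×22.5124² = 260.7494.

$260.75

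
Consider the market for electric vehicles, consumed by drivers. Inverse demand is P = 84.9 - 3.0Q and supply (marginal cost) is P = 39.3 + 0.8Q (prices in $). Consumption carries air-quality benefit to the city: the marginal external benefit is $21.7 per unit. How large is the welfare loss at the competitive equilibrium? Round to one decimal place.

DWL = $62.0

Market equilibrium (private): 39.3 + 0.8Q = 84.9 - 3.0Q → Q_m = 12.0000.
Social marginal benefit = demand + MEB = 106.6 - 3.0Q.
Set SMB = MC: 106.6 - 3.0Q = 39.3 + 0.8Q → Q* = 17.7105.
Height of the DWL triangle at Q_m is SMB(Q_m) − MC(Q_m) = MEB(Q_m) = 21.7000.
DWL = ½ × 5.7105 × 21.7000 = 61.9589.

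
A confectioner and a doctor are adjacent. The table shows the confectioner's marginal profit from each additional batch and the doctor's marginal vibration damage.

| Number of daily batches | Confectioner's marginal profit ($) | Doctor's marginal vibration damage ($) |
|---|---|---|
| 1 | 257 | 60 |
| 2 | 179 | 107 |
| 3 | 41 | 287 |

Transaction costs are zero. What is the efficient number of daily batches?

2

Bargaining reaches the level where marginal profit last exceeds marginal vibration damage.
That holds through level 2 (179 ≥ 107) but not at 3 (41 < 287).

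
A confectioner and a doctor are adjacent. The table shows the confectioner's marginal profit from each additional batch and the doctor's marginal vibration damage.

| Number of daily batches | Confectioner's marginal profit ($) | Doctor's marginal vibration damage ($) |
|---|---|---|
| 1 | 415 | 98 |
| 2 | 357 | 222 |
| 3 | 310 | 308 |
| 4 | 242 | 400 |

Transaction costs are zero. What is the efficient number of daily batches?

Bargaining reaches the level where marginal profit last exceeds marginal vibration damage.
That holds through level 3 (310 ≥ 308) but not at 4 (242 < 400).

3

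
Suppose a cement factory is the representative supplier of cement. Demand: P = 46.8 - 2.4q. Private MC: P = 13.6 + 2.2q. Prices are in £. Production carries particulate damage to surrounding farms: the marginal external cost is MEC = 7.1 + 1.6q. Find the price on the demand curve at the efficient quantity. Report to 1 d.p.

Social marginal cost = private MC + MEC = 20.7 + 3.8q.
Set SMC = demand: 20.7 + 3.8q = 46.8 - 2.4q → q* = 4.2097.
Consumer price on the demand curve at q*: 46.8 − 2.4×4.2097 = 36.6967.

P = £36.7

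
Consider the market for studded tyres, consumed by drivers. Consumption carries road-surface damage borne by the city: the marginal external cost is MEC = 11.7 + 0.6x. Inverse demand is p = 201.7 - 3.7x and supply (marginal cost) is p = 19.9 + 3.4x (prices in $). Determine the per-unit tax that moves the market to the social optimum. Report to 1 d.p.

tax = $25.0 per unit

Social marginal benefit = demand − MEC = 190.0 - 4.3x.
Set SMB = MC: 190.0 - 4.3x = 19.9 + 3.4x → x* = 22.0909.
The Pigouvian tax equals MEC at x*: 11.7 + 0.6×22.0909 = 24.9545.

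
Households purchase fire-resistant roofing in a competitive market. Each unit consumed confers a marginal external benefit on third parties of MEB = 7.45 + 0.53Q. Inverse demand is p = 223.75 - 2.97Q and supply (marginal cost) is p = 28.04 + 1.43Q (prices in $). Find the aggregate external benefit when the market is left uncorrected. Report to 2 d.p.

Market equilibrium (private): 28.04 + 1.43Q = 223.75 - 2.97Q → Q_m = 44.4795.
Total external benefit = ∫₀^{Q_m} (7.45 + 0.53Q) dQ = 7.45×44.4795 + ½×0.53×44.4795² = 855.6551.

$855.66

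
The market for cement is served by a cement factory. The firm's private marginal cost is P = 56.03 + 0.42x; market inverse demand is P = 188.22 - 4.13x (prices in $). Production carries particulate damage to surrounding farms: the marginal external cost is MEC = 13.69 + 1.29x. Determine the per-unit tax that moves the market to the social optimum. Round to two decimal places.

Social marginal cost = private MC + MEC = 69.72 + 1.71x.
Set SMC = demand: 69.72 + 1.71x = 188.22 - 4.13x → x* = 20.2911.
The Pigouvian tax equals MEC at x*: 13.69 + 1.29×20.2911 = 39.8655.

tax = $39.87 per unit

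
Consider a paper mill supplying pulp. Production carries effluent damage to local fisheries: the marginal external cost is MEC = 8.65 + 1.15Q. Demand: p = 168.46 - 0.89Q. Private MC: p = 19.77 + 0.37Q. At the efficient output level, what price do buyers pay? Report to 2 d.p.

Social marginal cost = private MC + MEC = 28.42 + 1.52Q.
Set SMC = demand: 28.42 + 1.52Q = 168.46 - 0.89Q → Q* = 58.1079.
Consumer price on the demand curve at Q*: 168.46 − 0.89×58.1079 = 116.7440.

P = 116.74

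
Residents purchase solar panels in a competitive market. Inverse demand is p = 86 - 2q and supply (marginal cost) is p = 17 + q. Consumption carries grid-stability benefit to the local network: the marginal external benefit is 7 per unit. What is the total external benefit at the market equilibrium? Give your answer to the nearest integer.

Market equilibrium (private): 17 + q = 86 - 2q → q_m = 23.0000.
Total external benefit = MEB × q_m = 7 × 23.0000 = 161.0000.

161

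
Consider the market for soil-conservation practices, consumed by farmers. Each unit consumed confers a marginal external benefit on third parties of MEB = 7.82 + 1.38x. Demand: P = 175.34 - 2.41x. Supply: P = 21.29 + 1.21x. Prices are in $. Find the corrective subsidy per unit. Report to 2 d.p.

subsidy = $107.54 per unit

Social marginal benefit = demand + MEB = 183.16 - 1.03x.
Set SMB = MC: 183.16 - 1.03x = 21.29 + 1.21x → x* = 72.2634.
The Pigouvian subsidy equals MEB at x*: 7.82 + 1.38×72.2634 = 107.5435.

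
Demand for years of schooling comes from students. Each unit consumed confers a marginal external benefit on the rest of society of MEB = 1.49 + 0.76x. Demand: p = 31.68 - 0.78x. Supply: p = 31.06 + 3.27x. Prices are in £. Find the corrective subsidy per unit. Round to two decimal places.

subsidy = £1.98 per unit

Social marginal benefit = demand + MEB = 33.17 - 0.02x.
Set SMB = MC: 33.17 - 0.02x = 31.06 + 3.27x → x* = 0.6413.
The Pigouvian subsidy equals MEB at x*: 1.49 + 0.76×0.6413 = 1.9774.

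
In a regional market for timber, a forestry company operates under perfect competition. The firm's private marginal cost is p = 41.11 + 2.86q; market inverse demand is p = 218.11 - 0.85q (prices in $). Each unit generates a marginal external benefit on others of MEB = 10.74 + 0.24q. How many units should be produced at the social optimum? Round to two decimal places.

Social marginal cost = private MC − MEB = 30.37 + 2.62q.
Set SMC = demand: 30.37 + 2.62q = 218.11 - 0.85q → q* = 54.1037.

q* = 54.10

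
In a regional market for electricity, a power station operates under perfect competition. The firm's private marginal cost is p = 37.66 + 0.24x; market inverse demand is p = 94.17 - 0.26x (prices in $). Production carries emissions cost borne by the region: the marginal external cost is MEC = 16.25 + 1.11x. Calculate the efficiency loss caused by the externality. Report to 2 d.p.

DWL = $6235.87

Market equilibrium (private): 37.66 + 0.24x = 94.17 - 0.26x → x_m = 113.0200.
Social marginal cost = private MC + MEC = 53.91 + 1.35x.
Set SMC = demand: 53.91 + 1.35x = 94.17 - 0.26x → x* = 25.0062.
The welfare-loss triangle has base |x_m − x*| and height MEC(x_m) (the vertical gap between SMC and demand is zero at x* and MEC at x_m).
DWL = ½ × 88.0138 × 141.7022 = 6235.8745.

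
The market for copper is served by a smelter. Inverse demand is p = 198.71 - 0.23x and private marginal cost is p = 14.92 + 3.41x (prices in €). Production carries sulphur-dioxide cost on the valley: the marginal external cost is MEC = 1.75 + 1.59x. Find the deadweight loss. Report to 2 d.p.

DWL = €643.33

Market equilibrium (private): 14.92 + 3.41x = 198.71 - 0.23x → x_m = 50.4918.
Social marginal cost = private MC + MEC = 16.67 + 5.00x.
Set SMC = demand: 16.67 + 5.00x = 198.71 - 0.23x → x* = 34.8069.
The loss is the area between SMC and demand from x* to x_m; with linear curves that's a triangle of height MEC(x_m).
DWL = ½ × 15.6849 × 82.0319 = 643.3311.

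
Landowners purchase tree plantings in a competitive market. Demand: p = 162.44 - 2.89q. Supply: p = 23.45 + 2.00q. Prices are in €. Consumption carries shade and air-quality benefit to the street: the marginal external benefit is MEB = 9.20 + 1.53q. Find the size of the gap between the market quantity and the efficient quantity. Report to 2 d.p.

15.68 units

Market equilibrium (private): 23.45 + 2.00q = 162.44 - 2.89q → q_m = 28.4233.
Social marginal benefit = demand + MEB = 171.64 - 1.36q.
Set SMB = MC: 171.64 - 1.36q = 23.45 + 2.00q → q* = 44.1042.
Gap = |28.4233 − 44.1042| = 15.6809.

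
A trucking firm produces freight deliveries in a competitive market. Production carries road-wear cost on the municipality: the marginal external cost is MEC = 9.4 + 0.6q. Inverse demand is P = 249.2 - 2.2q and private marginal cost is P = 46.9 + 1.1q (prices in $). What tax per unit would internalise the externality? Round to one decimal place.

tax = $39.1 per unit

Social marginal cost = private MC + MEC = 56.3 + 1.7q.
Set SMC = demand: 56.3 + 1.7q = 249.2 - 2.2q → q* = 49.4615.
The Pigouvian tax equals MEC at q*: 9.4 + 0.6×49.4615 = 39.0769.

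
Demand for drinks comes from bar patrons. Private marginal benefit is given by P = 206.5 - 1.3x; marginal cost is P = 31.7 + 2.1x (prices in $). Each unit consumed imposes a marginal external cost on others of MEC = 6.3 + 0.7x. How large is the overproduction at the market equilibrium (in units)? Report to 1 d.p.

Market equilibrium (private): 31.7 + 2.1x = 206.5 - 1.3x → x_m = 51.4118.
Social marginal benefit = demand − MEC = 200.2 - 2.0x.
Set SMB = MC: 200.2 - 2.0x = 31.7 + 2.1x → x* = 41.0976.
Gap = |51.4118 − 41.0976| = 10.3142.

10.3 units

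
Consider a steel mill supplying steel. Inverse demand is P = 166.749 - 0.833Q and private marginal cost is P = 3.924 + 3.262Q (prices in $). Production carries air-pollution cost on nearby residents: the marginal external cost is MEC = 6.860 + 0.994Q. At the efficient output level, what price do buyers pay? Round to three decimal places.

Social marginal cost = private MC + MEC = 10.784 + 4.256Q.
Set SMC = demand: 10.784 + 4.256Q = 166.749 - 0.833Q → Q* = 30.6475.
Consumer price on the demand curve at Q*: 166.749 − 0.833×30.6475 = 141.2196.

P = $141.220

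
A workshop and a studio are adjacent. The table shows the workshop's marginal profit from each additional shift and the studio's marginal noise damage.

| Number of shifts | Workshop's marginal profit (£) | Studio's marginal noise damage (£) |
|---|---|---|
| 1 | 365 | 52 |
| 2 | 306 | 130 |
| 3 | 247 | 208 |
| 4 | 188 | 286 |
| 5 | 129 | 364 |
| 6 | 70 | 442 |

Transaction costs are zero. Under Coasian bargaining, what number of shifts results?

Bargaining reaches the level where marginal profit last exceeds marginal noise damage.
That holds through level 3 (247 ≥ 208) but not at 4 (188 < 286).

3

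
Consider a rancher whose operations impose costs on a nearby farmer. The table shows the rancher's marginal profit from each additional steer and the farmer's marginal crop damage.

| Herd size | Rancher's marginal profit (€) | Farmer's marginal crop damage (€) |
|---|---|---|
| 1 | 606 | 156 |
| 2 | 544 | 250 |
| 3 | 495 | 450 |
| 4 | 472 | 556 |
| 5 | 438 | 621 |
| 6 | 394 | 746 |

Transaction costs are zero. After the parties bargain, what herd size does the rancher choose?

3

Bargaining reaches the level where marginal profit last exceeds marginal crop damage.
That holds through level 3 (495 ≥ 450) but not at 4 (472 < 556).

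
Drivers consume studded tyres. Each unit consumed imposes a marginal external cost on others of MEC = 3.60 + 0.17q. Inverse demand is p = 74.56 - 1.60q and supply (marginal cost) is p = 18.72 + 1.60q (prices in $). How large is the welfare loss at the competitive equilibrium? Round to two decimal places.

DWL = $6.40

Market equilibrium (private): 18.72 + 1.60q = 74.56 - 1.60q → q_m = 17.4500.
Social marginal benefit = demand − MEC = 70.96 - 1.77q.
Set SMB = MC: 70.96 - 1.77q = 18.72 + 1.60q → q* = 15.5015.
Height of the DWL triangle at q_m is MC(q_m) − SMB(q_m) = MEC(q_m) = 6.5665.
DWL = ½ × 1.9485 × 6.5665 = 6.3974.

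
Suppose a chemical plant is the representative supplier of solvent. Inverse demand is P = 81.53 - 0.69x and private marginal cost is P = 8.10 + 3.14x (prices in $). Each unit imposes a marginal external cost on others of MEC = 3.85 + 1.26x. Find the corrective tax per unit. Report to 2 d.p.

tax = $21.07 per unit

Social marginal cost = private MC + MEC = 11.95 + 4.40x.
Set SMC = demand: 11.95 + 4.40x = 81.53 - 0.69x → x* = 13.6699.
The Pigouvian tax equals MEC at x*: 3.85 + 1.26×13.6699 = 21.0741.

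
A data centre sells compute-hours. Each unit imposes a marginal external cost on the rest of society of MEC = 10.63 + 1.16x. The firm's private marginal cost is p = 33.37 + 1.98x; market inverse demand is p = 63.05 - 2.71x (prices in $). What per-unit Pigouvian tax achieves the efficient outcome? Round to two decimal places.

tax = $14.41 per unit

Social marginal cost = private MC + MEC = 44.00 + 3.14x.
Set SMC = demand: 44.00 + 3.14x = 63.05 - 2.71x → x* = 3.2564.
The Pigouvian tax equals MEC at x*: 10.63 + 1.16×3.2564 = 14.4074.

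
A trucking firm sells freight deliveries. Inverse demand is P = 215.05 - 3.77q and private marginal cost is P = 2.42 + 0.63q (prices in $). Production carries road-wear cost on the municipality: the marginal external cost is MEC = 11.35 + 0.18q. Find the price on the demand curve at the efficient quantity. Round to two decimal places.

P = $49.37

Social marginal cost = private MC + MEC = 13.77 + 0.81q.
Set SMC = demand: 13.77 + 0.81q = 215.05 - 3.77q → q* = 43.9476.
Consumer price on the demand curve at q*: 215.05 − 3.77×43.9476 = 49.3675.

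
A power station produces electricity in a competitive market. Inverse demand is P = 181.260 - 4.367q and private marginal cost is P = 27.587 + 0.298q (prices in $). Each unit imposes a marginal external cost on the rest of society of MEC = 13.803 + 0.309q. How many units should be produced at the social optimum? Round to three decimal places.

q* = 28.120

Social marginal cost = private MC + MEC = 41.390 + 0.607q.
Set SMC = demand: 41.390 + 0.607q = 181.260 - 4.367q → q* = 28.1202.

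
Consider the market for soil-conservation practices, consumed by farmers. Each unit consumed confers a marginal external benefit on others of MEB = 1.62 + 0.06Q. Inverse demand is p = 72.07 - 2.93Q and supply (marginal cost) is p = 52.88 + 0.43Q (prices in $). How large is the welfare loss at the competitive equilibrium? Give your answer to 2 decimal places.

DWL = $0.58

Market equilibrium (private): 52.88 + 0.43Q = 72.07 - 2.93Q → Q_m = 5.7113.
Social marginal benefit = demand + MEB = 73.69 - 2.87Q.
Set SMB = MC: 73.69 - 2.87Q = 52.88 + 0.43Q → Q* = 6.3061.
Height of the DWL triangle at Q_m is SMB(Q_m) − MC(Q_m) = MEB(Q_m) = 1.9627.
DWL = ½ × 0.5948 × 1.9627 = 0.5837.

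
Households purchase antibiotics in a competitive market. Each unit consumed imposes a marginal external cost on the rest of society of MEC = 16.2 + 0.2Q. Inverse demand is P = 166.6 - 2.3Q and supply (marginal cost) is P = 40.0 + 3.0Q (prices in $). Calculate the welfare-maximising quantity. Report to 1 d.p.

Social marginal benefit = demand − MEC = 150.4 - 2.5Q.
Set SMB = MC: 150.4 - 2.5Q = 40.0 + 3.0Q → Q* = 20.0727.

Q* = 20.1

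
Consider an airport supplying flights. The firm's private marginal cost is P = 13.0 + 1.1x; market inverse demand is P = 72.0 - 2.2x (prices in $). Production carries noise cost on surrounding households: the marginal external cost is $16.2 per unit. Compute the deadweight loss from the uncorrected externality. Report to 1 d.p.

DWL = $39.8

Market equilibrium (private): 13.0 + 1.1x = 72.0 - 2.2x → x_m = 17.8788.
Social marginal cost = private MC + MEC = 29.2 + 1.1x.
Set SMC = demand: 29.2 + 1.1x = 72.0 - 2.2x → x* = 12.9697.
The loss is the area between SMC and demand from x* to x_m; with linear curves that's a triangle of height MEC(x_m).
DWL = ½ × 4.9091 × 16.2000 = 39.7637.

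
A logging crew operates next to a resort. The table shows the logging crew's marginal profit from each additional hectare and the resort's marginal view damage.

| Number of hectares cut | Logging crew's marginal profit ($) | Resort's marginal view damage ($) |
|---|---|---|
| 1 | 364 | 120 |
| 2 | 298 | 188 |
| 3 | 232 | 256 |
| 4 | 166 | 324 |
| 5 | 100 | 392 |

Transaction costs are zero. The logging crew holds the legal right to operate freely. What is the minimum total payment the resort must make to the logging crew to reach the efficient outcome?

$498

Left alone the logging crew would choose level 5 (marginal profit stays positive).
Efficient level: k* = 2 (marginal profit ≥ marginal view damage through 2).
The resort must at least cover the logging crew's forgone profit from cutting 5→2: 232 + 166 + 100 = 498.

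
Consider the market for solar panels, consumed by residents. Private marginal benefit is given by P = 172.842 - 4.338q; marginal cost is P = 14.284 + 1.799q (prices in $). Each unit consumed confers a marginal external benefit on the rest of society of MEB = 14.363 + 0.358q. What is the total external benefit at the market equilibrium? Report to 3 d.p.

Market equilibrium (private): 14.284 + 1.799q = 172.842 - 4.338q → q_m = 25.8364.
Total external benefit = ∫₀^{q_m} (14.363 + 0.358q) dq = 14.363×25.8364 + ½×0.358×25.8364² = 490.5742.

$490.574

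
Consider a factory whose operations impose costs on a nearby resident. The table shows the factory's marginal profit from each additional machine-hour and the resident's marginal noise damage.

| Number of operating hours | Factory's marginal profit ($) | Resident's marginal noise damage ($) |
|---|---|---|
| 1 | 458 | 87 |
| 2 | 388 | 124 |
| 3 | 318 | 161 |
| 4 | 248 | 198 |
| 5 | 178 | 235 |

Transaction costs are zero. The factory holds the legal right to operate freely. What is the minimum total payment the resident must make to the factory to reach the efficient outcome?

Left alone the factory would choose level 5 (marginal profit stays positive).
Efficient level: k* = 4 (marginal profit ≥ marginal noise damage through 4).
The resident must at least cover the factory's forgone profit from cutting 5→4: 178 = 178.

$178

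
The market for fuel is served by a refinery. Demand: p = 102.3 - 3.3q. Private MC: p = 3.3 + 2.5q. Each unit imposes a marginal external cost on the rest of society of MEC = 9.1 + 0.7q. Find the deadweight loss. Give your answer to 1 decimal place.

DWL = 34.1

Market equilibrium (private): 3.3 + 2.5q = 102.3 - 3.3q → q_m = 17.0690.
Social marginal cost = private MC + MEC = 12.4 + 3.2q.
Set SMC = demand: 12.4 + 3.2q = 102.3 - 3.3q → q* = 13.8308.
The welfare-loss triangle has base |q_m − q*| and height MEC(q_m) (the vertical gap between SMC and demand is zero at q* and MEC at q_m).
DWL = ½ × 3.2382 × 21.0483 = 34.0793.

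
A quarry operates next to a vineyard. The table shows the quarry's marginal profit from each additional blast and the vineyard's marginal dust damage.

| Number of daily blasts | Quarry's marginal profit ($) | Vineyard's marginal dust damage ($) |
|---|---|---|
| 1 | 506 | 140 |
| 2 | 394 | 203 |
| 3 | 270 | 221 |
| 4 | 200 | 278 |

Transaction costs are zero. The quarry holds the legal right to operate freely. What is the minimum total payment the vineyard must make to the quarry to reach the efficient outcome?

Left alone the quarry would choose level 4 (marginal profit stays positive).
Efficient level: k* = 3 (marginal profit ≥ marginal dust damage through 3).
The vineyard must at least cover the quarry's forgone profit from cutting 4→3: 200 = 200.

$200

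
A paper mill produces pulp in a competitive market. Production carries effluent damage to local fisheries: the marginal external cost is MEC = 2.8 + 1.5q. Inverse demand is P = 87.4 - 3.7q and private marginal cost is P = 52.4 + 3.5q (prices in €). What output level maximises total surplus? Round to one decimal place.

q* = 3.7

Social marginal cost = private MC + MEC = 55.2 + 5.0q.
Set SMC = demand: 55.2 + 5.0q = 87.4 - 3.7q → q* = 3.7011.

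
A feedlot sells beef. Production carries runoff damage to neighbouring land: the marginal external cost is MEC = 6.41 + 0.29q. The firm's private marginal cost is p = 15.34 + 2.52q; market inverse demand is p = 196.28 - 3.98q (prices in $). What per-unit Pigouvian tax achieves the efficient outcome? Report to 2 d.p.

tax = $13.86 per unit

Social marginal cost = private MC + MEC = 21.75 + 2.81q.
Set SMC = demand: 21.75 + 2.81q = 196.28 - 3.98q → q* = 25.7040.
The Pigouvian tax equals MEC at q*: 6.41 + 0.29×25.7040 = 13.8642.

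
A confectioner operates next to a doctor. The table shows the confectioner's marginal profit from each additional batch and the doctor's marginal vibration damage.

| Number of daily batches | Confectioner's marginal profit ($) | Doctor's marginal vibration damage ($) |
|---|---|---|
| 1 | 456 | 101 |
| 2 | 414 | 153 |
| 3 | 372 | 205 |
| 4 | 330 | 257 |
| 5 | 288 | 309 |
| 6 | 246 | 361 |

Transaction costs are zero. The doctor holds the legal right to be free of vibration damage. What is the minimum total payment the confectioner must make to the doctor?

Efficient level: marginal profit ≥ marginal vibration damage through level 4, so k* = 4.
With the doctor holding the right, the confectioner must at least compensate total damage at k*: 101 + 153 + 205 + 257 = 716.

$716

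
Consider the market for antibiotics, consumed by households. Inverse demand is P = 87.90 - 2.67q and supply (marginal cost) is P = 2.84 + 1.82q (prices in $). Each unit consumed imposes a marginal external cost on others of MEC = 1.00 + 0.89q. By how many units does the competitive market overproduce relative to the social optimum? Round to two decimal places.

Market equilibrium (private): 2.84 + 1.82q = 87.90 - 2.67q → q_m = 18.9443.
Social marginal benefit = demand − MEC = 86.90 - 3.56q.
Set SMB = MC: 86.90 - 3.56q = 2.84 + 1.82q → q* = 15.6245.
Gap = |18.9443 − 15.6245| = 3.3198.

3.32 units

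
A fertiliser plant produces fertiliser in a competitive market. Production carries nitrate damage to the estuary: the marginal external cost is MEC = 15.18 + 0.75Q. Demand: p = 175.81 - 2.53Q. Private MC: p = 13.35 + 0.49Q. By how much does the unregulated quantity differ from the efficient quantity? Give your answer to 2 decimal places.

14.73 units

Market equilibrium (private): 13.35 + 0.49Q = 175.81 - 2.53Q → Q_m = 53.7947.
Social marginal cost = private MC + MEC = 28.53 + 1.24Q.
Set SMC = demand: 28.53 + 1.24Q = 175.81 - 2.53Q → Q* = 39.0663.
Gap = |53.7947 − 39.0663| = 14.7284.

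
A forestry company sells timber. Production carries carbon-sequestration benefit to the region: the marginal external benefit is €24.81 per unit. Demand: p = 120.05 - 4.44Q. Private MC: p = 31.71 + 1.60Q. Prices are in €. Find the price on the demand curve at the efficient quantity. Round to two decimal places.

P = €36.87

Social marginal cost = private MC − MEB = 6.90 + 1.60Q.
Set SMC = demand: 6.90 + 1.60Q = 120.05 - 4.44Q → Q* = 18.7334.
Consumer price on the demand curve at Q*: 120.05 − 4.44×18.7334 = 36.8737.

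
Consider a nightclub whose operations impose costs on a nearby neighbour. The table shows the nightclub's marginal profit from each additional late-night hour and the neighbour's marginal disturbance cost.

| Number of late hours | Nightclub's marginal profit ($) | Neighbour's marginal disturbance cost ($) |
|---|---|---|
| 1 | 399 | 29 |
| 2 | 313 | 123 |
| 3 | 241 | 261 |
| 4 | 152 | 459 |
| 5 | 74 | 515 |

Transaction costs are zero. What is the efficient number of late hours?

Bargaining reaches the level where marginal profit last exceeds marginal disturbance cost.
That holds through level 2 (313 ≥ 123) but not at 3 (241 < 261).

2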